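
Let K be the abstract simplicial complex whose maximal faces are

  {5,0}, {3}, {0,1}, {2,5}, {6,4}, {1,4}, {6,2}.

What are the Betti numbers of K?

b_0 = 2, b_1 = 1.

Take the total order 0 < 1 < 2 < 3 < 4 < 5 < 6 on the vertex set. Then K (dimension 1) consists of the simplices:

  0-simplices (7): [0], [1], [2], [3], [4], [5], [6]
  1-simplices (6): [0,1], [0,5], [1,4], [2,5], [2,6], [4,6]

Hence C_0 ≅ Z^7, C_1 ≅ Z^6.

Boundary ∂_1: C_1 → C_0 sends each edge [p,q] (with p < q) to q − p. For instance
  ∂[2,5] = [5] − [2].
The 7×6 boundary matrix has rank 5 and Smith normal form diag(1,1,1,1,1).

Reading off H_k = ker ∂_k / im ∂_{k+1}:

  H_0: rank C_0 − rank ∂_1 = 7 − 5 = 2, and the invariant factors of ∂_1 are all 1, so H_0 ≅ Z^2.
  H_1: rank ker ∂_1 − rank ∂_2 = (6 − 5) − 0 = 1, and there is no ∂_2, so H_1 ≅ Z.

As a check, the Euler characteristic is 7 − 6 = 1, which agrees with 2 − 1 = 1.

Hence the Betti numbers are b_0 = 2, b_1 = 1.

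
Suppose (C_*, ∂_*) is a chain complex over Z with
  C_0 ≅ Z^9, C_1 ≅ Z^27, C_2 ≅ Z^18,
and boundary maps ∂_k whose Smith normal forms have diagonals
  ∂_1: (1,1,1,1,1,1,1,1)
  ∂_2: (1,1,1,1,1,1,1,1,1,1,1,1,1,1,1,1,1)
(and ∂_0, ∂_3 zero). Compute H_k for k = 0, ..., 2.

H_0 = Z,  H_1 = Z^2,  H_2 = Z.

H_0: b_0 = 9 − 0 − 8 = 1; torsion from ∂_1 factors > 1: none. So H_0 = Z.
H_1: b_1 = 27 − 8 − 17 = 2; torsion from ∂_2 factors > 1: none. So H_1 = Z^2.
H_2: b_2 = 18 − 17 − 0 = 1; torsion from ∂_3 factors > 1: none. So H_2 = Z.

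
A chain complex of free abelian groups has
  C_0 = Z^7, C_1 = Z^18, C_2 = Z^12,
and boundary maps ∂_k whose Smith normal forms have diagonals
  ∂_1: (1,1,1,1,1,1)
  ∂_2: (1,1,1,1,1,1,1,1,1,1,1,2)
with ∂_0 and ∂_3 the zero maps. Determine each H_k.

H_0: b_0 = 7 − 0 − 6 = 1; torsion from ∂_1 factors > 1: none. So H_0 = Z.
H_1: b_1 = 18 − 6 − 12 = 0; torsion from ∂_2 factors > 1: [2]. So H_1 = Z/2.
H_2: b_2 = 12 − 12 − 0 = 0; torsion from ∂_3 factors > 1: none. So H_2 = 0.

H_0 = Z,  H_1 = Z/2,  H_2 = 0.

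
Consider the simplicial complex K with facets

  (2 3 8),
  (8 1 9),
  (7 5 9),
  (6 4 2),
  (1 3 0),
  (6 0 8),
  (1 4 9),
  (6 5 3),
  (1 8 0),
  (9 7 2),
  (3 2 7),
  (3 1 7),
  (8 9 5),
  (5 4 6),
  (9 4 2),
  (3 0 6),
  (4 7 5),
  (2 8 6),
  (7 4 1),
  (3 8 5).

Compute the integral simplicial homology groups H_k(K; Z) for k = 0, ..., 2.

H_0 ≅ Z,  H_1 ≅ Z ⊕ Z_2,  H_2 = 0.

Take the total order 0 < 1 < 2 < 3 < 4 < 5 < 6 < 7 < 8 < 9 on the vertex set. Then K (dimension 2) consists of the simplices:

  0-simplices (10): [0], [1], [2], [3], [4], [5], [6], [7], [8], [9]
  1-simplices (30): (30 of them)
  2-simplices (20): (20 of them)

so the chain groups are C_0 ≅ Z^10, C_1 ≅ Z^30, C_2 ≅ Z^20.

The boundary map ∂_1: C_1 → C_0 is given by ∂[p,q] = [q] − [p]. For instance
  ∂[1,9] = [9] − [1].
The resulting 10×30 matrix has rank 9, and its Smith normal form has invariant factors (1,1,1,1,1,1,1,1,1).

The boundary map ∂_2: C_2 → C_1 sends each 2-simplex [p,q,r] to [q,r] − [p,r] + [p,q]. For instance
  ∂[1,4,7] = [4,7] − [1,7] + [1,4],
  ∂[1,4,9] = [4,9] − [1,9] + [1,4].
This gives a 30×20 integer matrix of rank 20; reducing to Smith normal form yields diagonal entries (1,1,1,1,1,1,1,1,1,1,1,1,1,1,1,1,1,1,1,2).

Computing H_k = (kernel of ∂_k) / (image of ∂_{k+1}):

  H_0: rank C_0 − rank ∂_1 = 10 − 9 = 1, and the invariant factors of ∂_1 are all 1, so H_0 = Z.
  H_1: rank ker ∂_1 − rank ∂_2 = (30 − 9) − 20 = 1, and ∂_2 has invariant factor 2 > 1, so H_1 = Z ⊕ Z_2.
  H_2: rank ker ∂_2 − rank ∂_3 = (20 − 20) − 0 = 0, and there is no ∂_3, so H_2 = 0.

As a check, the Euler characteristic is 10 − 30 + 20 = 0, which agrees with 1 − 1 + 0 = 0.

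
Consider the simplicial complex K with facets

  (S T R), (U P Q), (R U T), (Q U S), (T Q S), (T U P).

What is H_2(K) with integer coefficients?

H_2 ≅ 0.

Order the vertices as P < Q < R < S < T < U. Listing each simplex with vertices in this order, K has dimension 2 with simplices:

  0-simplices (6): P, Q, R, S, T, U
  1-simplices (12): PQ, PT, PU, QS, QT, QU, RS, RT, RU, ST, SU, TU
  2-simplices (6): PQU, PTU, QST, QSU, RST, RTU

Hence C_0 ≅ Z^6, C_1 ≅ Z^12, C_2 ≅ Z^6.

∂_1: C_1 → C_0 maps an edge to its endpoints' difference, ∂[p,q] = q − p. For instance
  ∂PT = T − P.
As a 6×12 matrix over Z this has rank 5, with invariant factors (1,1,1,1,1).

Boundary ∂_2: C_2 → C_1 maps a triangle to the signed sum of its edges. For instance
  ∂QST = ST − QT + QS,
  ∂QSU = SU − QU + QS.
The resulting 12×6 matrix has rank 6, and its Smith normal form has invariant factors (1,1,1,1,1,1).

Now H_k = ker ∂_k / im ∂_{k+1}, so:

  H_2: rank ker ∂_2 − rank ∂_3 = (6 − 6) − 0 = 0, and there is no ∂_3, so H_2 ≅ 0.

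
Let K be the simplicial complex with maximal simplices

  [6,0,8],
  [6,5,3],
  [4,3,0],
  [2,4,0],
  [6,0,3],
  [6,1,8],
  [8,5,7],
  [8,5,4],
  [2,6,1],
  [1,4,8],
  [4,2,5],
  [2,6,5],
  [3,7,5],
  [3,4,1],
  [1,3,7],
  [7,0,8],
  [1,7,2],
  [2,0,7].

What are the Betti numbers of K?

Fix the vertex order 0 < 1 < 2 < 3 < 4 < 5 < 6 < 7 < 8 and write every simplex with vertices in increasing order. Then dim K = 2 and the simplices of K are:

  0-simplices (9): [0], [1], [2], [3], [4], [5], [6], [7], [8]
  1-simplices (27): (27 of them)
  2-simplices (18): [0,2,4], [0,2,7], [0,3,4], [0,3,6], [0,6,8], [0,7,8], [1,2,6], [1,2,7], [1,3,4], [1,3,7], [1,4,8], [1,6,8], [2,4,5], [2,5,6], [3,5,6], [3,5,7], [4,5,8], [5,7,8]

Hence C_0 ≅ Z^9, C_1 ≅ Z^27, C_2 ≅ Z^18.

The boundary map ∂_1: C_1 → C_0 sends each edge [p,q] (with p < q) to q − p.
The 9×27 boundary matrix has rank 8 and Smith normal form diag(1,1,1,1,1,1,1,1).

Boundary ∂_2: C_2 → C_1 maps a triangle to the signed sum of its edges. For instance
  ∂[1,2,6] = [2,6] − [1,6] + [1,2],
  ∂[0,3,6] = [3,6] − [0,6] + [0,3].
The resulting 27×18 matrix has rank 17, and its Smith normal form has invariant factors (1,1,1,1,1,1,1,1,1,1,1,1,1,1,1,1,1).

Reading off H_k = ker ∂_k / im ∂_{k+1}:

  H_0: rank C_0 − rank ∂_1 = 9 − 8 = 1, and the invariant factors of ∂_1 are all 1, so H_0 = Z.
  H_1: rank ker ∂_1 − rank ∂_2 = (27 − 8) − 17 = 2, and the invariant factors of ∂_2 are all 1, so H_1 = Z^2.
  H_2: rank ker ∂_2 − rank ∂_3 = (18 − 17) − 0 = 1, and there is no ∂_3, so H_2 = Z.

As a check, the Euler characteristic is 9 − 27 + 18 = 0, which agrees with 1 − 2 + 1 = 0.

Hence the Betti numbers are b_0 = 1, b_1 = 2, b_2 = 1.

b_0 = 1, b_1 = 2, b_2 = 1.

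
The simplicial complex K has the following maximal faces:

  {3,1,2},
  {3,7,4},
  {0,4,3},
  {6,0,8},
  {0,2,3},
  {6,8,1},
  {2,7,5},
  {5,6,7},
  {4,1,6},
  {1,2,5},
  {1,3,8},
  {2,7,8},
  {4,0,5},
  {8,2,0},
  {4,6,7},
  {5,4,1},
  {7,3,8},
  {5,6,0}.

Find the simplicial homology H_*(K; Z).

Fix the vertex order 0 < 1 < 2 < 3 < 4 < 5 < 6 < 7 < 8 and write every simplex with vertices in increasing order. Then dim K = 2 and the simplices of K are:

  0-simplices (9): [0], [1], [2], [3], [4], [5], [6], [7], [8]
  1-simplices (27): (27 of them)
  2-simplices (18): [0,2,3], [0,2,8], [0,3,4], [0,4,5], [0,5,6], [0,6,8], [1,2,3], [1,2,5], [1,3,8], [1,4,5], [1,4,6], [1,6,8], [2,5,7], [2,7,8], [3,4,7], [3,7,8], [4,6,7], [5,6,7]

giving chain groups C_0 ≅ Z^9, C_1 ≅ Z^27, C_2 ≅ Z^18.

The boundary map ∂_1: C_1 → C_0 is given by ∂[p,q] = [q] − [p].
The resulting 9×27 matrix has rank 8, and its Smith normal form has invariant factors (1,1,1,1,1,1,1,1).

∂_2: C_2 → C_1 sends each 2-simplex [p,q,r] to [q,r] − [p,r] + [p,q]. For instance
  ∂[0,2,8] = [2,8] − [0,8] + [0,2],
  ∂[1,3,8] = [3,8] − [1,8] + [1,3].
As a 27×18 matrix over Z this has rank 18, with invariant factors (1,1,1,1,1,1,1,1,1,1,1,1,1,1,1,1,1,2).

Now H_k = ker ∂_k / im ∂_{k+1}, so:

  H_0: rank C_0 − rank ∂_1 = 9 − 8 = 1, and the invariant factors of ∂_1 are all 1, so H_0 = Z.
  H_1: rank ker ∂_1 − rank ∂_2 = (27 − 8) − 18 = 1, and ∂_2 has invariant factor 2 > 1, so H_1 = Z ⊕ Z/2Z.
  H_2: rank ker ∂_2 − rank ∂_3 = (18 − 18) − 0 = 0, and there is no ∂_3, so H_2 = 0.

As a check, the Euler characteristic is 9 − 27 + 18 = 0, which agrees with 1 − 1 + 0 = 0.

H_0 = Z,  H_1 = Z ⊕ Z/2Z,  H_2 = 0.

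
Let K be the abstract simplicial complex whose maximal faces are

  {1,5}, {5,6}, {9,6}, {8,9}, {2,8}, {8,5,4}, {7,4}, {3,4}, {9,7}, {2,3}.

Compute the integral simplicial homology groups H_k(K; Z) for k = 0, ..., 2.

K has 9 vertices, 12 edges, 1 triangle.
rank ∂_0 = 0, rank ∂_1 = 8 ⇒ b_0 = 9 − 0 − 8 = 1; all invariant factors of ∂_1 are 1 so no torsion. So H_0 ≅ Z.
rank ∂_1 = 8, rank ∂_2 = 1 ⇒ b_1 = 12 − 8 − 1 = 3; all invariant factors of ∂_2 are 1 so no torsion. So H_1 ≅ Z^3.
rank ∂_2 = 1, rank ∂_3 = 0 ⇒ b_2 = 1 − 1 − 0 = 0. So H_2 ≅ 0.

H_0 = Z,  H_1 = Z^3,  H_2 = 0.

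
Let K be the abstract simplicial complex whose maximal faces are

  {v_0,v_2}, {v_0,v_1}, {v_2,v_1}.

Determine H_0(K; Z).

H_0 ≅ Z.

We work with the vertex ordering v_0 < v_1 < v_2. The simplices of K, each written with vertices in increasing order, are:

  0-simplices (3): [v_0], [v_1], [v_2]
  1-simplices (3): [v_0,v_1], [v_0,v_2], [v_1,v_2]

Hence C_0 ≅ Z^3, C_1 ≅ Z^3.

Boundary ∂_1: C_1 → C_0 sends each edge [p,q] (with p < q) to q − p. For instance
  ∂[v_1,v_2] = [v_2] − [v_1].
The resulting 3×3 matrix has rank 2, and its Smith normal form has invariant factors (1,1).

Now H_k = ker ∂_k / im ∂_{k+1}, so:

  H_0: rank C_0 − rank ∂_1 = 3 − 2 = 1, and the invariant factors of ∂_1 are all 1, so H_0 = Z.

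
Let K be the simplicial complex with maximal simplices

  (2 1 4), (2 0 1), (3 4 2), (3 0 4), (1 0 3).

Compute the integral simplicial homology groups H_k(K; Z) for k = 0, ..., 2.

K has 5 vertices, 10 edges, 5 triangles.
rank ∂_0 = 0, rank ∂_1 = 4 ⇒ b_0 = 5 − 0 − 4 = 1; all invariant factors of ∂_1 are 1 so no torsion. So H_0 ≅ Z.
rank ∂_1 = 4, rank ∂_2 = 5 ⇒ b_1 = 10 − 4 − 5 = 1; all invariant factors of ∂_2 are 1 so no torsion. So H_1 ≅ Z.
rank ∂_2 = 5, rank ∂_3 = 0 ⇒ b_2 = 5 − 5 − 0 = 0. So H_2 ≅ 0.

H_0 ≅ Z,  H_1 ≅ Z,  H_2 = 0.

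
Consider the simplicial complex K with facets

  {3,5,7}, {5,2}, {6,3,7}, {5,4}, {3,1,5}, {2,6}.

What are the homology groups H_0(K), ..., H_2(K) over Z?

H_0 = Z,  H_1 = Z,  H_2 = 0.

Order the vertices as 1 < 2 < 3 < 4 < 5 < 6 < 7. Listing each simplex with vertices in this order, K has dimension 2 with simplices:

  0-simplices (7): [1], [2], [3], [4], [5], [6], [7]
  1-simplices (10): [1,3], [1,5], [2,5], [2,6], [3,5], [3,6], [3,7], [4,5], [5,7], [6,7]
  2-simplices (3): [1,3,5], [3,5,7], [3,6,7]

so the chain groups are C_0 ≅ Z^7, C_1 ≅ Z^10, C_2 ≅ Z^3.

The boundary map ∂_1: C_1 → C_0 is given by ∂[p,q] = [q] − [p]. For instance
  ∂[3,5] = [5] − [3].
As a 7×10 matrix over Z this has rank 6, with invariant factors (1,1,1,1,1,1).

The boundary map ∂_2: C_2 → C_1 maps a triangle to the signed sum of its edges. For instance
  ∂[3,6,7] = [6,7] − [3,7] + [3,6],
  ∂[3,5,7] = [5,7] − [3,7] + [3,5].
The 10×3 boundary matrix has rank 3 and Smith normal form diag(1,1,1).

Now H_k = ker ∂_k / im ∂_{k+1}, so:

  H_0: rank C_0 − rank ∂_1 = 7 − 6 = 1, and the invariant factors of ∂_1 are all 1, so H_0 ≅ Z.
  H_1: rank ker ∂_1 − rank ∂_2 = (10 − 6) − 3 = 1, and the invariant factors of ∂_2 are all 1, so H_1 ≅ Z.
  H_2: rank ker ∂_2 − rank ∂_3 = (3 − 3) − 0 = 0, and there is no ∂_3, so H_2 ≅ 0.

As a check, the Euler characteristic is 7 − 10 + 3 = 0, which agrees with 1 − 1 + 0 = 0.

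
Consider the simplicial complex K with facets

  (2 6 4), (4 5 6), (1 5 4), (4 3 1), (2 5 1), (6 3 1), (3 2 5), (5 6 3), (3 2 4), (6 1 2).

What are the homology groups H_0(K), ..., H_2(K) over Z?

H_0 ≅ Z,  H_1 ≅ Z/2,  H_2 = 0.

Order the vertices as 1 < 2 < 3 < 4 < 5 < 6. Listing each simplex with vertices in this order, K has dimension 2 with simplices:

  0-simplices (6): [1], [2], [3], [4], [5], [6]
  1-simplices (15): [1,2], [1,3], [1,4], [1,5], [1,6], [2,3], [2,4], [2,5], [2,6], [3,4], [3,5], [3,6], [4,5], [4,6], [5,6]
  2-simplices (10): [1,2,5], [1,2,6], [1,3,4], [1,3,6], [1,4,5], [2,3,4], [2,3,5], [2,4,6], [3,5,6], [4,5,6]

so the chain groups are C_0 ≅ Z^6, C_1 ≅ Z^15, C_2 ≅ Z^10.

∂_1: C_1 → C_0 sends each edge [p,q] (with p < q) to q − p. For instance
  ∂[2,3] = [3] − [2].
The resulting 6×15 matrix has rank 5, and its Smith normal form has invariant factors (1,1,1,1,1).

The boundary map ∂_2: C_2 → C_1 sends each 2-simplex [p,q,r] to [q,r] − [p,r] + [p,q]. For instance
  ∂[1,3,6] = [3,6] − [1,6] + [1,3],
  ∂[2,3,5] = [3,5] − [2,5] + [2,3].
The resulting 15×10 matrix has rank 10, and its Smith normal form has invariant factors (1,1,1,1,1,1,1,1,1,2).

Computing H_k = (kernel of ∂_k) / (image of ∂_{k+1}):

  H_0: rank C_0 − rank ∂_1 = 6 − 5 = 1, and the invariant factors of ∂_1 are all 1, so H_0 = Z.
  H_1: rank ker ∂_1 − rank ∂_2 = (15 − 5) − 10 = 0, and ∂_2 has invariant factor 2 > 1, so H_1 = Z/2.
  H_2: rank ker ∂_2 − rank ∂_3 = (10 − 10) − 0 = 0, and there is no ∂_3, so H_2 = 0.

As a check, the Euler characteristic is 6 − 15 + 10 = 1, which agrees with 1 − 0 + 0 = 1.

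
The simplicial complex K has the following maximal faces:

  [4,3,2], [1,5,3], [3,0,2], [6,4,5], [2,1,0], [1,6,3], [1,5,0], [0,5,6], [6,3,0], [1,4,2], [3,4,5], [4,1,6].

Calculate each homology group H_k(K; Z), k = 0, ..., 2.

H_0 = Z,  H_1 = Z/2,  H_2 = 0.

Take the total order 0 < 1 < 2 < 3 < 4 < 5 < 6 on the vertex set. Then K (dimension 2) consists of the simplices:

  0-simplices (7): [0], [1], [2], [3], [4], [5], [6]
  1-simplices (18): [0,1], [0,2], [0,3], [0,5], [0,6], [1,2], [1,3], [1,4], [1,5], [1,6], [2,3], [2,4], [3,4], [3,5], [3,6], [4,5], [4,6], [5,6]
  2-simplices (12): [0,1,2], [0,1,5], [0,2,3], [0,3,6], [0,5,6], [1,2,4], [1,3,5], [1,3,6], [1,4,6], [2,3,4], [3,4,5], [4,5,6]

Hence C_0 ≅ Z^7, C_1 ≅ Z^18, C_2 ≅ Z^12.

∂_1: C_1 → C_0 maps an edge to its endpoints' difference, ∂[p,q] = q − p. For instance
  ∂[0,1] = [1] − [0].
The 7×18 boundary matrix has rank 6 and Smith normal form diag(1,1,1,1,1,1).

∂_2: C_2 → C_1 sends each 2-simplex [p,q,r] to [q,r] − [p,r] + [p,q]. For instance
  ∂[1,3,5] = [3,5] − [1,5] + [1,3],
  ∂[0,5,6] = [5,6] − [0,6] + [0,5].
The 18×12 boundary matrix has rank 12 and Smith normal form diag(1,1,1,1,1,1,1,1,1,1,1,2).

Reading off H_k = ker ∂_k / im ∂_{k+1}:

  H_0: rank C_0 − rank ∂_1 = 7 − 6 = 1, and the invariant factors of ∂_1 are all 1, so H_0 = Z.
  H_1: rank ker ∂_1 − rank ∂_2 = (18 − 6) − 12 = 0, and ∂_2 has invariant factor 2 > 1, so H_1 = Z/2.
  H_2: rank ker ∂_2 − rank ∂_3 = (12 − 12) − 0 = 0, and there is no ∂_3, so H_2 = 0.

As a check, the Euler characteristic is 7 − 18 + 12 = 1, which agrees with 1 − 0 + 0 = 1.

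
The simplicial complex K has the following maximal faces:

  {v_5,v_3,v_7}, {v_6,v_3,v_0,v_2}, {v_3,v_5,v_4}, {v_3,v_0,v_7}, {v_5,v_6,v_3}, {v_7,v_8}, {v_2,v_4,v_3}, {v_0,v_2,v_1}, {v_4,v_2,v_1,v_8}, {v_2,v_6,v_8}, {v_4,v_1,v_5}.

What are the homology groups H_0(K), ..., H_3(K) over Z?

Order the vertices as v_0 < v_1 < v_2 < v_3 < v_4 < v_5 < v_6 < v_7 < v_8. Listing each simplex with vertices in this order, K has dimension 3 with simplices:

  0-simplices (9): [v_0], [v_1], [v_2], [v_3], [v_4], [v_5], [v_6], [v_7], [v_8]
  1-simplices (23): (23 of them)
  2-simplices (16): (16 of them)
  3-simplices (2): [v_0,v_2,v_3,v_6], [v_1,v_2,v_4,v_8]

giving chain groups C_0 ≅ Z^9, C_1 ≅ Z^23, C_2 ≅ Z^16, C_3 ≅ Z^2.

∂_1: C_1 → C_0 is given by ∂[p,q] = [q] − [p]. For instance
  ∂[v_2,v_3] = [v_3] − [v_2].
The resulting 9×23 matrix has rank 8, and its Smith normal form has invariant factors (1,1,1,1,1,1,1,1).

Boundary ∂_2: C_2 → C_1 acts by ∂[p,q,r] = [q,r] − [p,r] + [p,q]. For instance
  ∂[v_3,v_4,v_5] = [v_4,v_5] − [v_3,v_5] + [v_3,v_4],
  ∂[v_1,v_4,v_8] = [v_4,v_8] − [v_1,v_8] + [v_1,v_4].
The resulting 23×16 matrix has rank 14, and its Smith normal form has invariant factors (1,1,1,1,1,1,1,1,1,1,1,1,1,1).

The boundary map ∂_3: C_3 → C_2 sends each 3-simplex σ to the alternating sum Σ_i (−1)^i (σ with its i-th vertex removed). For instance
  ∂[v_0,v_2,v_3,v_6] = [v_2,v_3,v_6] − [v_0,v_3,v_6] + [v_0,v_2,v_6] − [v_0,v_2,v_3],
  ∂[v_1,v_2,v_4,v_8] = [v_2,v_4,v_8] − [v_1,v_4,v_8] + [v_1,v_2,v_8] − [v_1,v_2,v_4].
The resulting 16×2 matrix has rank 2, and its Smith normal form has invariant factors (1,1).

Reading off H_k = ker ∂_k / im ∂_{k+1}:

  H_0: rank C_0 − rank ∂_1 = 9 − 8 = 1, and the invariant factors of ∂_1 are all 1, so H_0 = Z.
  H_1: rank ker ∂_1 − rank ∂_2 = (23 − 8) − 14 = 1, and the invariant factors of ∂_2 are all 1, so H_1 = Z.
  H_2: rank ker ∂_2 − rank ∂_3 = (16 − 14) − 2 = 0, and the invariant factors of ∂_3 are all 1, so H_2 = 0.
  H_3: rank ker ∂_3 − rank ∂_4 = (2 − 2) − 0 = 0, and there is no ∂_4, so H_3 = 0.

H_0 = Z,  H_1 = Z,  H_2 = 0,  H_3 = 0.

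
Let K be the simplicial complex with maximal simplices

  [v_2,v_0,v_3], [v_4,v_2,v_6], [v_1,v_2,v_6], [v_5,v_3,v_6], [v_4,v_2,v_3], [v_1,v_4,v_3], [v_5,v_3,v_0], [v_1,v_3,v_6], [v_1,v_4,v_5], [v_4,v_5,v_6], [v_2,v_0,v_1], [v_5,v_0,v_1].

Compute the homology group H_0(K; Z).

Order the vertices as v_0 < v_1 < v_2 < v_3 < v_4 < v_5 < v_6. Listing each simplex with vertices in this order, K has dimension 2 with simplices:

  0-simplices (7): [v_0], [v_1], [v_2], [v_3], [v_4], [v_5], [v_6]
  1-simplices (18): (18 of them)
  2-simplices (12): (12 of them)

Hence C_0 ≅ Z^7, C_1 ≅ Z^18, C_2 ≅ Z^12.

∂_1: C_1 → C_0 maps an edge to its endpoints' difference, ∂[p,q] = q − p.
The resulting 7×18 matrix has rank 6, and its Smith normal form has invariant factors (1,1,1,1,1,1).

Boundary ∂_2: C_2 → C_1 sends each 2-simplex [p,q,r] to [q,r] − [p,r] + [p,q]. For instance
  ∂[v_1,v_4,v_5] = [v_4,v_5] − [v_1,v_5] + [v_1,v_4],
  ∂[v_1,v_3,v_4] = [v_3,v_4] − [v_1,v_4] + [v_1,v_3].
The resulting 18×12 matrix has rank 12, and its Smith normal form has invariant factors (1,1,1,1,1,1,1,1,1,1,1,2).

From H_k ≅ ker(∂_k) / im(∂_{k+1}) we obtain:

  H_0: rank C_0 − rank ∂_1 = 7 − 6 = 1, and the invariant factors of ∂_1 are all 1, so H_0 = Z.

H_0 = Z.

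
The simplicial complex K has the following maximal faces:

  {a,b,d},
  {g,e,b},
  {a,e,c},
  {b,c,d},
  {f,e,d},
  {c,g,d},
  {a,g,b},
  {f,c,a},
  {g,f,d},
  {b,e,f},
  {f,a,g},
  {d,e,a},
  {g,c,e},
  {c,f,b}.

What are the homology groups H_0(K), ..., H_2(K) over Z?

H_0 ≅ Z,  H_1 ≅ Z^2,  H_2 ≅ Z.

We work with the vertex ordering a < b < c < d < e < f < g. The simplices of K, each written with vertices in increasing order, are:

  0-simplices (7): a, b, c, d, e, f, g
  1-simplices (21): ab, ac, ad, ae, af, ag, bc, bd, be, bf, bg, cd, ce, cf, cg, de, df, dg, ef, eg, fg
  2-simplices (14): abd, abg, ace, acf, ade, afg, bcd, bcf, bef, beg, cdg, ceg, def, dfg

so the chain groups are C_0 ≅ Z^7, C_1 ≅ Z^21, C_2 ≅ Z^14.

The boundary map ∂_1: C_1 → C_0 sends each edge [p,q] (with p < q) to q − p. For instance
  ∂bd = d − b.
As a 7×21 matrix over Z this has rank 6, with invariant factors (1,1,1,1,1,1).

Boundary ∂_2: C_2 → C_1 maps a triangle to the signed sum of its edges. For instance
  ∂bcf = cf − bf + bc,
  ∂def = ef − df + de.
This gives a 21×14 integer matrix of rank 13; reducing to Smith normal form yields diagonal entries (1,1,1,1,1,1,1,1,1,1,1,1,1).

Reading off H_k = ker ∂_k / im ∂_{k+1}:

  H_0: rank C_0 − rank ∂_1 = 7 − 6 = 1, and the invariant factors of ∂_1 are all 1, so H_0 = Z.
  H_1: rank ker ∂_1 − rank ∂_2 = (21 − 6) − 13 = 2, and the invariant factors of ∂_2 are all 1, so H_1 = Z^2.
  H_2: rank ker ∂_2 − rank ∂_3 = (14 − 13) − 0 = 1, and there is no ∂_3, so H_2 = Z.

(K is a triangulation of the torus T^2.)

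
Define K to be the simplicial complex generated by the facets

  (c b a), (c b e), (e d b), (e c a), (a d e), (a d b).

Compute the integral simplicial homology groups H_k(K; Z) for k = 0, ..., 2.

H_0 = Z,  H_1 = 0,  H_2 = Z.

Take the total order a < b < c < d < e on the vertex set. Then K (dimension 2) consists of the simplices:

  0-simplices (5): a, b, c, d, e
  1-simplices (9): ab, ac, ad, ae, bc, bd, be, ce, de
  2-simplices (6): abc, abd, ace, ade, bce, bde

giving chain groups C_0 ≅ Z^5, C_1 ≅ Z^9, C_2 ≅ Z^6.

Boundary ∂_1: C_1 → C_0 maps an edge to its endpoints' difference, ∂[p,q] = q − p. For instance
  ∂bc = c − b.
As a 5×9 matrix over Z this has rank 4, with invariant factors (1,1,1,1).

∂_2: C_2 → C_1 maps a triangle to the signed sum of its edges. For instance
  ∂bce = ce − be + bc,
  ∂abc = bc − ac + ab.
The 9×6 boundary matrix has rank 5 and Smith normal form diag(1,1,1,1,1).

Reading off H_k = ker ∂_k / im ∂_{k+1}:

  H_0: rank C_0 − rank ∂_1 = 5 − 4 = 1, and the invariant factors of ∂_1 are all 1, so H_0 = Z.
  H_1: rank ker ∂_1 − rank ∂_2 = (9 − 4) − 5 = 0, and the invariant factors of ∂_2 are all 1, so H_1 = 0.
  H_2: rank ker ∂_2 − rank ∂_3 = (6 − 5) − 0 = 1, and there is no ∂_3, so H_2 = Z.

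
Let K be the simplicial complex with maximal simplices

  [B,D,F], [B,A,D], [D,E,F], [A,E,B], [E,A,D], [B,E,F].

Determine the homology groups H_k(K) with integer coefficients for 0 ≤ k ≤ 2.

Take the total order A < B < D < E < F on the vertex set. Then K (dimension 2) consists of the simplices:

  0-simplices (5): A, B, D, E, F
  1-simplices (9): AB, AD, AE, BD, BE, BF, DE, DF, EF
  2-simplices (6): ABD, ABE, ADE, BDF, BEF, DEF

Hence C_0 ≅ Z^5, C_1 ≅ Z^9, C_2 ≅ Z^6.

∂_1: C_1 → C_0 is given by ∂[p,q] = [q] − [p]. For instance
  ∂AE = E − A.
As a 5×9 matrix over Z this has rank 4, with invariant factors (1,1,1,1).

∂_2: C_2 → C_1 acts by ∂[p,q,r] = [q,r] − [p,r] + [p,q]. For instance
  ∂ADE = DE − AE + AD,
  ∂ABD = BD − AD + AB.
The resulting 9×6 matrix has rank 5, and its Smith normal form has invariant factors (1,1,1,1,1).

Now H_k = ker ∂_k / im ∂_{k+1}, so:

  H_0: rank C_0 − rank ∂_1 = 5 − 4 = 1, and the invariant factors of ∂_1 are all 1, so H_0 ≅ Z.
  H_1: rank ker ∂_1 − rank ∂_2 = (9 − 4) − 5 = 0, and the invariant factors of ∂_2 are all 1, so H_1 ≅ 0.
  H_2: rank ker ∂_2 − rank ∂_3 = (6 − 5) − 0 = 1, and there is no ∂_3, so H_2 ≅ Z.

H_0 ≅ Z,  H_1 = 0,  H_2 ≅ Z.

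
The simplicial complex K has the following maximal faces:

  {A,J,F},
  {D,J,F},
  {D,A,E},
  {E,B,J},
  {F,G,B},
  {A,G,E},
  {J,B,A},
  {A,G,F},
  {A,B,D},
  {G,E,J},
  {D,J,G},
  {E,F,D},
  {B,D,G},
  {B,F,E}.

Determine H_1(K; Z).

H_1 = Z^2.

We work with the vertex ordering A < B < D < E < F < G < J. The simplices of K, each written with vertices in increasing order, are:

  0-simplices (7): A, B, D, E, F, G, J
  1-simplices (21): AB, AD, AE, AF, AG, AJ, BD, BE, BF, BG, BJ, DE, DF, DG, DJ, EF, EG, EJ, FG, FJ, GJ
  2-simplices (14): ABD, ABJ, ADE, AEG, AFG, AFJ, BDG, BEF, BEJ, BFG, DEF, DFJ, DGJ, EGJ

giving chain groups C_0 ≅ Z^7, C_1 ≅ Z^21, C_2 ≅ Z^14.

The boundary map ∂_1: C_1 → C_0 sends each edge [p,q] (with p < q) to q − p. For instance
  ∂AB = B − A.
The 7×21 boundary matrix has rank 6 and Smith normal form diag(1,1,1,1,1,1).

Boundary ∂_2: C_2 → C_1 sends each 2-simplex [p,q,r] to [q,r] − [p,r] + [p,q]. For instance
  ∂ABJ = BJ − AJ + AB,
  ∂BEJ = EJ − BJ + BE.
As a 21×14 matrix over Z this has rank 13, with invariant factors (1,1,1,1,1,1,1,1,1,1,1,1,1).

Computing H_k = (kernel of ∂_k) / (image of ∂_{k+1}):

  H_1: rank ker ∂_1 − rank ∂_2 = (21 − 6) − 13 = 2, and the invariant factors of ∂_2 are all 1, so H_1 ≅ Z^2.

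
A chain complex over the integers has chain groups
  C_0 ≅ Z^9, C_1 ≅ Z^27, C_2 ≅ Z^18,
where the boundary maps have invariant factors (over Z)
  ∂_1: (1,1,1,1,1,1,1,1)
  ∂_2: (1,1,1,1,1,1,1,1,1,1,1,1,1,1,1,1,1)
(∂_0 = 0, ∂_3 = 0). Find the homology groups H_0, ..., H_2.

H_0: b_0 = 9 − 0 − 8 = 1; torsion from ∂_1 factors > 1: none. So H_0 ≅ Z.
H_1: b_1 = 27 − 8 − 17 = 2; torsion from ∂_2 factors > 1: none. So H_1 ≅ Z^2.
H_2: b_2 = 18 − 17 − 0 = 1; torsion from ∂_3 factors > 1: none. So H_2 ≅ Z.

H_0 ≅ Z,  H_1 ≅ Z^2,  H_2 ≅ Z.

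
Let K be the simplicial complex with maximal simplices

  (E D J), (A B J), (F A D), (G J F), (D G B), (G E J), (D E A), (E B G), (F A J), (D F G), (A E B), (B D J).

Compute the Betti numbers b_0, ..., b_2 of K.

We work with the vertex ordering A < B < D < E < F < G < J. The simplices of K, each written with vertices in increasing order, are:

  0-simplices (7): A, B, D, E, F, G, J
  1-simplices (18): AB, AD, AE, AF, AJ, BD, BE, BG, BJ, DE, DF, DG, DJ, EG, EJ, FG, FJ, GJ
  2-simplices (12): ABE, ABJ, ADE, ADF, AFJ, BDG, BDJ, BEG, DEJ, DFG, EGJ, FGJ

so the chain groups are C_0 ≅ Z^7, C_1 ≅ Z^18, C_2 ≅ Z^12.

Boundary ∂_1: C_1 → C_0 maps an edge to its endpoints' difference, ∂[p,q] = q − p.
The 7×18 boundary matrix has rank 6 and Smith normal form diag(1,1,1,1,1,1).

Boundary ∂_2: C_2 → C_1 acts by ∂[p,q,r] = [q,r] − [p,r] + [p,q]. For instance
  ∂DEJ = EJ − DJ + DE,
  ∂ADE = DE − AE + AD.
The resulting 18×12 matrix has rank 12, and its Smith normal form has invariant factors (1,1,1,1,1,1,1,1,1,1,1,2).

Now H_k = ker ∂_k / im ∂_{k+1}, so:

  H_0: rank C_0 − rank ∂_1 = 7 − 6 = 1, and the invariant factors of ∂_1 are all 1, so H_0 ≅ Z.
  H_1: rank ker ∂_1 − rank ∂_2 = (18 − 6) − 12 = 0, and ∂_2 has invariant factor 2 > 1, so H_1 ≅ Z_2.
  H_2: rank ker ∂_2 − rank ∂_3 = (12 − 12) − 0 = 0, and there is no ∂_3, so H_2 ≅ 0.

Hence the Betti numbers are b_0 = 1, b_1 = 0, b_2 = 0.

b_0 = 1, b_1 = 0, b_2 = 0.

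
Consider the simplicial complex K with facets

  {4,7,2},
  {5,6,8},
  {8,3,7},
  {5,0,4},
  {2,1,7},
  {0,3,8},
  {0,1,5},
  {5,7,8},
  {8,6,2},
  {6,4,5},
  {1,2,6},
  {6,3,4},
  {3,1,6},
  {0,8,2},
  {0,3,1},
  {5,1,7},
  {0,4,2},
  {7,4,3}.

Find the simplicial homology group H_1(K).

H_1 = Z^2.

We work with the vertex ordering 0 < 1 < 2 < 3 < 4 < 5 < 6 < 7 < 8. The simplices of K, each written with vertices in increasing order, are:

  0-simplices (9): [0], [1], [2], [3], [4], [5], [6], [7], [8]
  1-simplices (27): (27 of them)
  2-simplices (18): [0,1,3], [0,1,5], [0,2,4], [0,2,8], [0,3,8], [0,4,5], [1,2,6], [1,2,7], [1,3,6], [1,5,7], [2,4,7], [2,6,8], [3,4,6], [3,4,7], [3,7,8], [4,5,6], [5,6,8], [5,7,8]

Hence C_0 ≅ Z^9, C_1 ≅ Z^27, C_2 ≅ Z^18.

The boundary map ∂_1: C_1 → C_0 sends each edge [p,q] (with p < q) to q − p. For instance
  ∂[0,8] = [8] − [0].
The 9×27 boundary matrix has rank 8 and Smith normal form diag(1,1,1,1,1,1,1,1).

Boundary ∂_2: C_2 → C_1 acts by ∂[p,q,r] = [q,r] − [p,r] + [p,q]. For instance
  ∂[0,2,4] = [2,4] − [0,4] + [0,2],
  ∂[1,2,7] = [2,7] − [1,7] + [1,2].
As a 27×18 matrix over Z this has rank 17, with invariant factors (1,1,1,1,1,1,1,1,1,1,1,1,1,1,1,1,1).

Reading off H_k = ker ∂_k / im ∂_{k+1}:

  H_1: rank ker ∂_1 − rank ∂_2 = (27 − 8) − 17 = 2, and the invariant factors of ∂_2 are all 1, so H_1 = Z^2.

(K is a triangulation of the torus T^2.)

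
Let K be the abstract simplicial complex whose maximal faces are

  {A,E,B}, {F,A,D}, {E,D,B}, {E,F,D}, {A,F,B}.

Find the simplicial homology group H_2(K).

We work with the vertex ordering A < B < D < E < F. The simplices of K, each written with vertices in increasing order, are:

  0-simplices (5): A, B, D, E, F
  1-simplices (10): AB, AD, AE, AF, BD, BE, BF, DE, DF, EF
  2-simplices (5): ABE, ABF, ADF, BDE, DEF

giving chain groups C_0 ≅ Z^5, C_1 ≅ Z^10, C_2 ≅ Z^5.

∂_1: C_1 → C_0 sends each edge [p,q] (with p < q) to q − p.
As a 5×10 matrix over Z this has rank 4, with invariant factors (1,1,1,1).

The boundary map ∂_2: C_2 → C_1 sends each 2-simplex [p,q,r] to [q,r] − [p,r] + [p,q]. For instance
  ∂ABF = BF − AF + AB,
  ∂BDE = DE − BE + BD.
As a 10×5 matrix over Z this has rank 5, with invariant factors (1,1,1,1,1).

Now H_k = ker ∂_k / im ∂_{k+1}, so:

  H_2: rank ker ∂_2 − rank ∂_3 = (5 − 5) − 0 = 0, and there is no ∂_3, so H_2 = 0.

H_2 = 0.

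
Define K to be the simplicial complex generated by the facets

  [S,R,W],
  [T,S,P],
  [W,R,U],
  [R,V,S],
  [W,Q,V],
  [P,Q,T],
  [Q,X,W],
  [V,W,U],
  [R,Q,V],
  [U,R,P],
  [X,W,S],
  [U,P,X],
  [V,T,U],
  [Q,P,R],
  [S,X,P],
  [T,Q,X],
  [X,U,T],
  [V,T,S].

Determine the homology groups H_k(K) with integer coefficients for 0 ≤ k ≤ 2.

Order the vertices as P < Q < R < S < T < U < V < W < X. Listing each simplex with vertices in this order, K has dimension 2 with simplices:

  0-simplices (9): P, Q, R, S, T, U, V, W, X
  1-simplices (27): PQ, PR, PS, PT, PU, PX, QR, QT, QV, QW, QX, RS, RU, RV, RW, ST, SV, SW, SX, TU, TV, TX, UV, UW, UX, VW, WX
  2-simplices (18): PQR, PQT, PRU, PST, PSX, PUX, QRV, QTX, QVW, QWX, RSV, RSW, RUW, STV, SWX, TUV, TUX, UVW

Hence C_0 ≅ Z^9, C_1 ≅ Z^27, C_2 ≅ Z^18.

Boundary ∂_1: C_1 → C_0 sends each edge [p,q] (with p < q) to q − p. For instance
  ∂QR = R − Q.
This gives a 9×27 integer matrix of rank 8; reducing to Smith normal form yields diagonal entries (1,1,1,1,1,1,1,1).

Boundary ∂_2: C_2 → C_1 acts by ∂[p,q,r] = [q,r] − [p,r] + [p,q]. For instance
  ∂RSV = SV − RV + RS,
  ∂PUX = UX − PX + PU.
This gives a 27×18 integer matrix of rank 18; reducing to Smith normal form yields diagonal entries (1,1,1,1,1,1,1,1,1,1,1,1,1,1,1,1,1,2).

Reading off H_k = ker ∂_k / im ∂_{k+1}:

  H_0: rank C_0 − rank ∂_1 = 9 − 8 = 1, and the invariant factors of ∂_1 are all 1, so H_0 = Z.
  H_1: rank ker ∂_1 − rank ∂_2 = (27 − 8) − 18 = 1, and ∂_2 has invariant factor 2 > 1, so H_1 = Z ⊕ Z_2.
  H_2: rank ker ∂_2 − rank ∂_3 = (18 − 18) − 0 = 0, and there is no ∂_3, so H_2 = 0.

H_0 ≅ Z,  H_1 ≅ Z ⊕ Z_2,  H_2 = 0.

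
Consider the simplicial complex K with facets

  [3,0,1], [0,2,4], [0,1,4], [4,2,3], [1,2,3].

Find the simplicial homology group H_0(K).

We work with the vertex ordering 0 < 1 < 2 < 3 < 4. The simplices of K, each written with vertices in increasing order, are:

  0-simplices (5): [0], [1], [2], [3], [4]
  1-simplices (10): [0,1], [0,2], [0,3], [0,4], [1,2], [1,3], [1,4], [2,3], [2,4], [3,4]
  2-simplices (5): [0,1,3], [0,1,4], [0,2,4], [1,2,3], [2,3,4]

so the chain groups are C_0 ≅ Z^5, C_1 ≅ Z^10, C_2 ≅ Z^5.

Boundary ∂_1: C_1 → C_0 sends each edge [p,q] (with p < q) to q − p. For instance
  ∂[0,3] = [3] − [0].
The 5×10 boundary matrix has rank 4 and Smith normal form diag(1,1,1,1).

∂_2: C_2 → C_1 acts by ∂[p,q,r] = [q,r] − [p,r] + [p,q]. For instance
  ∂[2,3,4] = [3,4] − [2,4] + [2,3],
  ∂[0,2,4] = [2,4] − [0,4] + [0,2].
The 10×5 boundary matrix has rank 5 and Smith normal form diag(1,1,1,1,1).

From H_k ≅ ker(∂_k) / im(∂_{k+1}) we obtain:

  H_0: rank C_0 − rank ∂_1 = 5 − 4 = 1, and the invariant factors of ∂_1 are all 1, so H_0 = Z.

H_0 ≅ Z.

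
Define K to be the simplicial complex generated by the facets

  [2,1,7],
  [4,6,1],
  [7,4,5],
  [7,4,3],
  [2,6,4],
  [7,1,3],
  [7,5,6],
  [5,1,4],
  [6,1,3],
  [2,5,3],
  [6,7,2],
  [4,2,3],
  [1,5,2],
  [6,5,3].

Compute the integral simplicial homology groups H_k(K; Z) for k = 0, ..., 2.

Order the vertices as 1 < 2 < 3 < 4 < 5 < 6 < 7. Listing each simplex with vertices in this order, K has dimension 2 with simplices:

  0-simplices (7): [1], [2], [3], [4], [5], [6], [7]
  1-simplices (21): [1,2], [1,3], [1,4], [1,5], [1,6], [1,7], [2,3], [2,4], [2,5], [2,6], [2,7], [3,4], [3,5], [3,6], [3,7], [4,5], [4,6], [4,7], [5,6], [5,7], [6,7]
  2-simplices (14): [1,2,5], [1,2,7], [1,3,6], [1,3,7], [1,4,5], [1,4,6], [2,3,4], [2,3,5], [2,4,6], [2,6,7], [3,4,7], [3,5,6], [4,5,7], [5,6,7]

so the chain groups are C_0 ≅ Z^7, C_1 ≅ Z^21, C_2 ≅ Z^14.

The boundary map ∂_1: C_1 → C_0 is given by ∂[p,q] = [q] − [p]. For instance
  ∂[3,6] = [6] − [3].
This gives a 7×21 integer matrix of rank 6; reducing to Smith normal form yields diagonal entries (1,1,1,1,1,1).

Boundary ∂_2: C_2 → C_1 sends each 2-simplex [p,q,r] to [q,r] − [p,r] + [p,q]. For instance
  ∂[2,3,5] = [3,5] − [2,5] + [2,3],
  ∂[5,6,7] = [6,7] − [5,7] + [5,6].
As a 21×14 matrix over Z this has rank 13, with invariant factors (1,1,1,1,1,1,1,1,1,1,1,1,1).

Now H_k = ker ∂_k / im ∂_{k+1}, so:

  H_0: rank C_0 − rank ∂_1 = 7 − 6 = 1, and the invariant factors of ∂_1 are all 1, so H_0 = Z.
  H_1: rank ker ∂_1 − rank ∂_2 = (21 − 6) − 13 = 2, and the invariant factors of ∂_2 are all 1, so H_1 = Z^2.
  H_2: rank ker ∂_2 − rank ∂_3 = (14 − 13) − 0 = 1, and there is no ∂_3, so H_2 = Z.

H_0 ≅ Z,  H_1 ≅ Z^2,  H_2 ≅ Z.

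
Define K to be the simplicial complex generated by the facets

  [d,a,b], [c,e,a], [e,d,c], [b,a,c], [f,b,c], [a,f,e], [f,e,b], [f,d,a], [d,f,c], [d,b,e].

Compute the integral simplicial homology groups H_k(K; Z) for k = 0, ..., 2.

We work with the vertex ordering a < b < c < d < e < f. The simplices of K, each written with vertices in increasing order, are:

  0-simplices (6): a, b, c, d, e, f
  1-simplices (15): ab, ac, ad, ae, af, bc, bd, be, bf, cd, ce, cf, de, df, ef
  2-simplices (10): abc, abd, ace, adf, aef, bcf, bde, bef, cde, cdf

Hence C_0 ≅ Z^6, C_1 ≅ Z^15, C_2 ≅ Z^10.

The boundary map ∂_1: C_1 → C_0 is given by ∂[p,q] = [q] − [p]. For instance
  ∂ac = c − a.
The 6×15 boundary matrix has rank 5 and Smith normal form diag(1,1,1,1,1).

∂_2: C_2 → C_1 acts by ∂[p,q,r] = [q,r] − [p,r] + [p,q]. For instance
  ∂bde = de − be + bd,
  ∂cde = de − ce + cd.
The 15×10 boundary matrix has rank 10 and Smith normal form diag(1,1,1,1,1,1,1,1,1,2).

Reading off H_k = ker ∂_k / im ∂_{k+1}:

  H_0: rank C_0 − rank ∂_1 = 6 − 5 = 1, and the invariant factors of ∂_1 are all 1, so H_0 = Z.
  H_1: rank ker ∂_1 − rank ∂_2 = (15 − 5) − 10 = 0, and ∂_2 has invariant factor 2 > 1, so H_1 = Z/2.
  H_2: rank ker ∂_2 − rank ∂_3 = (10 − 10) − 0 = 0, and there is no ∂_3, so H_2 = 0.

H_0 ≅ Z,  H_1 ≅ Z/2,  H_2 = 0.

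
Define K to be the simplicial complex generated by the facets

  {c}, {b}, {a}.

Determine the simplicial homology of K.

Order the vertices as a < b < c. Listing each simplex with vertices in this order, K has dimension 0 with simplices:

  0-simplices (3): a, b, c

so the chain groups are C_0 ≅ Z^3.

From H_k ≅ ker(∂_k) / im(∂_{k+1}) we obtain:

  H_0: rank C_0 − rank ∂_1 = 3 − 0 = 3, and there is no ∂_1, so H_0 = Z^3.

H_0 = Z^3.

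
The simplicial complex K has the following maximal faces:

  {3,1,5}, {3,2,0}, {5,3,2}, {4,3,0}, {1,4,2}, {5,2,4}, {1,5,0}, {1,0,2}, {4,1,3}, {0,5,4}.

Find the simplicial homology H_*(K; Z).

K has 6 vertices, 15 edges, 10 triangles.
rank ∂_0 = 0, rank ∂_1 = 5 ⇒ b_0 = 6 − 0 − 5 = 1; all invariant factors of ∂_1 are 1 so no torsion. So H_0 = Z.
rank ∂_1 = 5, rank ∂_2 = 10 ⇒ b_1 = 15 − 5 − 10 = 0; ∂_2 has invariant factor(s) [2] giving torsion. So H_1 = Z/2.
rank ∂_2 = 10, rank ∂_3 = 0 ⇒ b_2 = 10 − 10 − 0 = 0. So H_2 = 0.

H_0 ≅ Z,  H_1 ≅ Z/2,  H_2 = 0.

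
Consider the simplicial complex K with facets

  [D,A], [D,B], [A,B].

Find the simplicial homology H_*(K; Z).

We work with the vertex ordering A < B < D. The simplices of K, each written with vertices in increasing order, are:

  0-simplices (3): A, B, D
  1-simplices (3): AB, AD, BD

Hence C_0 ≅ Z^3, C_1 ≅ Z^3.

∂_1: C_1 → C_0 is given by ∂[p,q] = [q] − [p]. For instance
  ∂AB = B − A.
As a 3×3 matrix over Z this has rank 2, with invariant factors (1,1).

Reading off H_k = ker ∂_k / im ∂_{k+1}:

  H_0: rank C_0 − rank ∂_1 = 3 − 2 = 1, and the invariant factors of ∂_1 are all 1, so H_0 = Z.
  H_1: rank ker ∂_1 − rank ∂_2 = (3 − 2) − 0 = 1, and there is no ∂_2, so H_1 = Z.

H_0 ≅ Z,  H_1 ≅ Z.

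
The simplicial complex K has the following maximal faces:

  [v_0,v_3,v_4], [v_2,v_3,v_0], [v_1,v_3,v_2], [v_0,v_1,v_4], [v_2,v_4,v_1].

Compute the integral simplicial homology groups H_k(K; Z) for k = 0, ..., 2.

H_0 ≅ Z,  H_1 ≅ Z,  H_2 = 0.

We work with the vertex ordering v_0 < v_1 < v_2 < v_3 < v_4. The simplices of K, each written with vertices in increasing order, are:

  0-simplices (5): [v_0], [v_1], [v_2], [v_3], [v_4]
  1-simplices (10): [v_0,v_1], [v_0,v_2], [v_0,v_3], [v_0,v_4], [v_1,v_2], [v_1,v_3], [v_1,v_4], [v_2,v_3], [v_2,v_4], [v_3,v_4]
  2-simplices (5): [v_0,v_1,v_4], [v_0,v_2,v_3], [v_0,v_3,v_4], [v_1,v_2,v_3], [v_1,v_2,v_4]

so the chain groups are C_0 ≅ Z^5, C_1 ≅ Z^10, C_2 ≅ Z^5.

∂_1: C_1 → C_0 maps an edge to its endpoints' difference, ∂[p,q] = q − p.
This gives a 5×10 integer matrix of rank 4; reducing to Smith normal form yields diagonal entries (1,1,1,1).

Boundary ∂_2: C_2 → C_1 acts by ∂[p,q,r] = [q,r] − [p,r] + [p,q]. For instance
  ∂[v_1,v_2,v_3] = [v_2,v_3] − [v_1,v_3] + [v_1,v_2],
  ∂[v_0,v_2,v_3] = [v_2,v_3] − [v_0,v_3] + [v_0,v_2].
The 10×5 boundary matrix has rank 5 and Smith normal form diag(1,1,1,1,1).

Reading off H_k = ker ∂_k / im ∂_{k+1}:

  H_0: rank C_0 − rank ∂_1 = 5 − 4 = 1, and the invariant factors of ∂_1 are all 1, so H_0 = Z.
  H_1: rank ker ∂_1 − rank ∂_2 = (10 − 4) − 5 = 1, and the invariant factors of ∂_2 are all 1, so H_1 = Z.
  H_2: rank ker ∂_2 − rank ∂_3 = (5 − 5) − 0 = 0, and there is no ∂_3, so H_2 = 0.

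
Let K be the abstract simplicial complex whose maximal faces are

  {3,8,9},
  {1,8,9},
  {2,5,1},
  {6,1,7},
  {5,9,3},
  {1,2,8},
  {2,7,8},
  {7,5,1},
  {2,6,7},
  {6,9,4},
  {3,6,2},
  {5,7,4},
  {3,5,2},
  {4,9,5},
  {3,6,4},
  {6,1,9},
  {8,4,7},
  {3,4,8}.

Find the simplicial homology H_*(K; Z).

We work with the vertex ordering 1 < 2 < 3 < 4 < 5 < 6 < 7 < 8 < 9. The simplices of K, each written with vertices in increasing order, are:

  0-simplices (9): [1], [2], [3], [4], [5], [6], [7], [8], [9]
  1-simplices (27): (27 of them)
  2-simplices (18): [1,2,5], [1,2,8], [1,5,7], [1,6,7], [1,6,9], [1,8,9], [2,3,5], [2,3,6], [2,6,7], [2,7,8], [3,4,6], [3,4,8], [3,5,9], [3,8,9], [4,5,7], [4,5,9], [4,6,9], [4,7,8]

Hence C_0 ≅ Z^9, C_1 ≅ Z^27, C_2 ≅ Z^18.

Boundary ∂_1: C_1 → C_0 is given by ∂[p,q] = [q] − [p]. For instance
  ∂[6,7] = [7] − [6].
The 9×27 boundary matrix has rank 8 and Smith normal form diag(1,1,1,1,1,1,1,1).

The boundary map ∂_2: C_2 → C_1 maps a triangle to the signed sum of its edges. For instance
  ∂[4,5,9] = [5,9] − [4,9] + [4,5],
  ∂[2,6,7] = [6,7] − [2,7] + [2,6].
This gives a 27×18 integer matrix of rank 18; reducing to Smith normal form yields diagonal entries (1,1,1,1,1,1,1,1,1,1,1,1,1,1,1,1,1,2).

Now H_k = ker ∂_k / im ∂_{k+1}, so:

  H_0: rank C_0 − rank ∂_1 = 9 − 8 = 1, and the invariant factors of ∂_1 are all 1, so H_0 ≅ Z.
  H_1: rank ker ∂_1 − rank ∂_2 = (27 − 8) − 18 = 1, and ∂_2 has invariant factor 2 > 1, so H_1 ≅ Z ⊕ Z/2.
  H_2: rank ker ∂_2 − rank ∂_3 = (18 − 18) − 0 = 0, and there is no ∂_3, so H_2 ≅ 0.

(K is a triangulation of the Klein bottle.)

H_0 ≅ Z,  H_1 ≅ Z ⊕ Z/2,  H_2 = 0.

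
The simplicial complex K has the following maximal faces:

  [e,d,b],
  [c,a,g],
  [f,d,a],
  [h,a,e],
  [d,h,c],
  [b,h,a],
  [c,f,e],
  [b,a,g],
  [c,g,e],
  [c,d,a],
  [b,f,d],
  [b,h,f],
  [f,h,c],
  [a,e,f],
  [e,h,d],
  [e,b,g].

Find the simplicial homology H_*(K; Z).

H_0 = Z,  H_1 = Z^2,  H_2 = Z.

K has 8 vertices, 24 edges, 16 triangles.
rank ∂_0 = 0, rank ∂_1 = 7 ⇒ b_0 = 8 − 0 − 7 = 1; all invariant factors of ∂_1 are 1 so no torsion. So H_0 ≅ Z.
rank ∂_1 = 7, rank ∂_2 = 15 ⇒ b_1 = 24 − 7 − 15 = 2; all invariant factors of ∂_2 are 1 so no torsion. So H_1 ≅ Z^2.
rank ∂_2 = 15, rank ∂_3 = 0 ⇒ b_2 = 16 − 15 − 0 = 1. So H_2 ≅ Z.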